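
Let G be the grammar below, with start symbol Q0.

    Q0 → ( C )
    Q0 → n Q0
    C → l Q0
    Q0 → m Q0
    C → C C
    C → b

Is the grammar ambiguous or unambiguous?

Ambiguous

Witness: ( b b b )

Derivation 1: Q0 ⇒ ( C ) ⇒ ( C C ) ⇒ ( C C C ) ⇒ ( b C C ) ⇒ ( b b C ) ⇒ ( b b b )
Derivation 2: Q0 ⇒ ( C ) ⇒ ( C C ) ⇒ ( b C ) ⇒ ( b C C ) ⇒ ( b b C ) ⇒ ( b b b )

Two distinct leftmost derivations for the same string.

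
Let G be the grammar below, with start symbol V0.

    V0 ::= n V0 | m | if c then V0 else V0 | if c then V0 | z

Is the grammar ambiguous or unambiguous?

Ambiguous

Witness: if c then if c then m else m

Derivation 1: V0 ⇒ if c then V0 else V0 ⇒ if c then if c then V0 else V0 ⇒ if c then if c then m else V0 ⇒ if c then if c then m else m
Derivation 2: V0 ⇒ if c then V0 ⇒ if c then if c then V0 else V0 ⇒ if c then if c then m else V0 ⇒ if c then if c then m else m

Two distinct leftmost derivations for the same string.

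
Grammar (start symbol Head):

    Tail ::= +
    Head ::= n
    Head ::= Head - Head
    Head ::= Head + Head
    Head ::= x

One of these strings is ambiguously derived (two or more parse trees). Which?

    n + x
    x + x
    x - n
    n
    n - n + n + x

n - n + n + x

n + x: 1 tree
x + x: 1 tree
x - n: 1 tree
n: 1 tree
n - n + n + x: 5 trees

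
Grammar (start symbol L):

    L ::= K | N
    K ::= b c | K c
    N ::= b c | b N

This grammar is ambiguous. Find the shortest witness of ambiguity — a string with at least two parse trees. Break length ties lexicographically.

length 2: b c has 2 parse trees

Two derivations of b c:
  L ⇒ K ⇒ b c
  L ⇒ N ⇒ b c

b c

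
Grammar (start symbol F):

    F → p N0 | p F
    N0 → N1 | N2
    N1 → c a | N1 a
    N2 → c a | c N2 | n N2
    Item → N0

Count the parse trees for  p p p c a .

Parse trees for p p p c a:
  [F p [F p [F p [N0 [N1 c a]]]]]
  [F p [F p [F p [N0 [N2 c a]]]]]

2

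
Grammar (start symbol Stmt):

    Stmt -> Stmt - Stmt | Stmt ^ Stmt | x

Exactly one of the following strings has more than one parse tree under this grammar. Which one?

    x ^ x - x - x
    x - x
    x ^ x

x ^ x - x - x

x ^ x - x - x: 5 trees
x - x: 1 tree
x ^ x: 1 tree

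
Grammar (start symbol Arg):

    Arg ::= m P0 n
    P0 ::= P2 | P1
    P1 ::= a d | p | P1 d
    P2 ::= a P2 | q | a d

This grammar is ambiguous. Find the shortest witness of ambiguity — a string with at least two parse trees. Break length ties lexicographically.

m a d n

length 3: no string has ≥2 trees
length 4: m a d n has 2 parse trees

Two derivations of m a d n:
  Arg ⇒ m P0 n ⇒ m P2 n ⇒ m a d n
  Arg ⇒ m P0 n ⇒ m P1 n ⇒ m a d n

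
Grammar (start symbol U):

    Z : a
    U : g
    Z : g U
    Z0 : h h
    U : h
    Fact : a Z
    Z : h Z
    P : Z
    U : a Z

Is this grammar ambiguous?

(Z0, Fact, P are unreachable from U, so their rules don't affect L(U).) The reachable rules are right-linear with at most one rule per (nonterminal, next-terminal) pair. Each input token forces the next rule, so parsing is deterministic.

Unambiguous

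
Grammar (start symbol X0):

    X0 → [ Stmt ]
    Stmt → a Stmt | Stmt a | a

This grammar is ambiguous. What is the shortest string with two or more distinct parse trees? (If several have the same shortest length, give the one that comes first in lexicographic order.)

length 3: no string has ≥2 trees
length 4: [ a a ] has 2 parse trees

Two derivations of [ a a ]:
  X0 ⇒ [ Stmt ] ⇒ [ a Stmt ] ⇒ [ a a ]
  X0 ⇒ [ Stmt ] ⇒ [ Stmt a ] ⇒ [ a a ]

[ a a ]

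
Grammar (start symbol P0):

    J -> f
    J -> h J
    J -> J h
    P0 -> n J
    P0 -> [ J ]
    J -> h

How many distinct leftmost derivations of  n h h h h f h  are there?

5

Parse trees for n h h h h f h:
  [P0 n [J h [J h [J h [J h [J [J f] h]]]]]]
  [P0 n [J h [J h [J h [J [J h [J f]] h]]]]]
  [P0 n [J h [J h [J [J h [J h [J f]]] h]]]]
  [P0 n [J h [J [J h [J h [J h [J f]]]] h]]]
  [P0 n [J [J h [J h [J h [J h [J f]]]]] h]]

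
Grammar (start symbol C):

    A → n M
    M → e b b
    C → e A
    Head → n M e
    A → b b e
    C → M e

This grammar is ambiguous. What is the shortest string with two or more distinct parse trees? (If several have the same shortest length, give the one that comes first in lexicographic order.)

length 4: e b b e has 2 parse trees

Two derivations of e b b e:
  C ⇒ e A ⇒ e b b e
  C ⇒ M e ⇒ e b b e

e b b e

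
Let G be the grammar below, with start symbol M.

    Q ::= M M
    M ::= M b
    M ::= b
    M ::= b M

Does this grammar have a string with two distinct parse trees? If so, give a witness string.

Ambiguous

Witness: b b

Derivation 1: M ⇒ M b ⇒ b b
Derivation 2: M ⇒ b M ⇒ b b

Two distinct leftmost derivations for the same string.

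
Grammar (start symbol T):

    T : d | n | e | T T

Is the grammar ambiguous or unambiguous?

Ambiguous

Witness: d d d

Derivation 1: T ⇒ T T ⇒ d T ⇒ d T T ⇒ d d T ⇒ d d d
Derivation 2: T ⇒ T T ⇒ T T T ⇒ d T T ⇒ d d T ⇒ d d d

Two distinct leftmost derivations for the same string.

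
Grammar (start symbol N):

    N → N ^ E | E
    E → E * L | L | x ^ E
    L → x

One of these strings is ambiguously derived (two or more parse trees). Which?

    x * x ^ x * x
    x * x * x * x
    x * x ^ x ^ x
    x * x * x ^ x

x * x ^ x ^ x

x * x ^ x * x: 1 tree
x * x * x * x: 1 tree
x * x ^ x ^ x: 2 trees
x * x * x ^ x: 1 tree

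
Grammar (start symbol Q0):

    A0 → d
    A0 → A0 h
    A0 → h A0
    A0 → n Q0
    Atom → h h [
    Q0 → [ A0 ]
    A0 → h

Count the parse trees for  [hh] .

Parse trees for [hh]:
  [Q0 [ [A0 [A0 h] h] ]]
  [Q0 [ [A0 h [A0 h]] ]]

2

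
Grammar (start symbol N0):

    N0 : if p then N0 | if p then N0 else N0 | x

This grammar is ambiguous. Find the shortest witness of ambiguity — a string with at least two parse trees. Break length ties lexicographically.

if p then if p then x else x

length 1: no string has ≥2 trees
length 4: no string has ≥2 trees
length 6: no string has ≥2 trees
length 7: no string has ≥2 trees
length 9: if p then if p then x else x has 2 parse trees

Two derivations of if p then if p then x else x:
  N0 ⇒ if p then N0 ⇒ if p then if p then N0 else N0 ⇒ if p then if p then x else N0 ⇒ if p then if p then x else x
  N0 ⇒ if p then N0 else N0 ⇒ if p then if p then N0 else N0 ⇒ if p then if p then x else N0 ⇒ if p then if p then x else x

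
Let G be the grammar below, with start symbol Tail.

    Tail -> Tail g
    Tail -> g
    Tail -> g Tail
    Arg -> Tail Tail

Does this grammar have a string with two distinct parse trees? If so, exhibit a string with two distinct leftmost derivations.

Ambiguous

Witness: g g

Derivation 1: Tail ⇒ Tail g ⇒ g g
Derivation 2: Tail ⇒ g Tail ⇒ g g

Two distinct leftmost derivations for the same string.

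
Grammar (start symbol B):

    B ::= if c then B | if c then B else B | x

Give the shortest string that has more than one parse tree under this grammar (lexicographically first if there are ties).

if c then if c then x else x

length 1: no string has ≥2 trees
length 4: no string has ≥2 trees
length 6: no string has ≥2 trees
length 7: no string has ≥2 trees
length 9: if c then if c then x else x has 2 parse trees

Two derivations of if c then if c then x else x:
  B ⇒ if c then B ⇒ if c then if c then B else B ⇒ if c then if c then x else B ⇒ if c then if c then x else x
  B ⇒ if c then B else B ⇒ if c then if c then B else B ⇒ if c then if c then x else B ⇒ if c then if c then x else x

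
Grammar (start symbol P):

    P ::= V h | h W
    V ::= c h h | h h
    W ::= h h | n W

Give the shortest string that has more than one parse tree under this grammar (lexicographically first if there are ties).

h h h

length 3: h h h has 2 parse trees

Two derivations of h h h:
  P ⇒ V h ⇒ h h h
  P ⇒ h W ⇒ h h h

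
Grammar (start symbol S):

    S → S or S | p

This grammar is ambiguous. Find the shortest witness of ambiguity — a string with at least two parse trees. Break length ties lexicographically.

p or p or p

length 1: no string has ≥2 trees
length 3: no string has ≥2 trees
length 5: p or p or p has 2 parse trees

Two derivations of p or p or p:
  S ⇒ S or S ⇒ S or S or S ⇒ p or S or S ⇒ p or p or S ⇒ p or p or p
  S ⇒ S or S ⇒ p or S ⇒ p or S or S ⇒ p or p or S ⇒ p or p or p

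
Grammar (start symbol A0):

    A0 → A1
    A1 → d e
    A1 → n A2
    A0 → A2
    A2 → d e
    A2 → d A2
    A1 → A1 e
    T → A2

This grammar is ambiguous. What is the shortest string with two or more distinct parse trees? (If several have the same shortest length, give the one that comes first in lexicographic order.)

d e

length 2: d e has 2 parse trees

Two derivations of d e:
  A0 ⇒ A1 ⇒ d e
  A0 ⇒ A2 ⇒ d e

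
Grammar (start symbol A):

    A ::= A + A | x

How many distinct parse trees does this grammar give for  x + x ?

Parse trees for x + x:
  [A [A x] + [A x]]

1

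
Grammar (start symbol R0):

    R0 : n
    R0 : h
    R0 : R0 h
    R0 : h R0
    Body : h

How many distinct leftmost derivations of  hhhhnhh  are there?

Parse trees for hhhhnhh (showing first 6 of 15):
  [R0 [R0 [R0 h [R0 h [R0 h [R0 h [R0 n]]]]] h] h]
  [R0 [R0 h [R0 [R0 h [R0 h [R0 h [R0 n]]]] h]] h]
  [R0 [R0 h [R0 h [R0 [R0 h [R0 h [R0 n]]] h]]] h]
  [R0 [R0 h [R0 h [R0 h [R0 [R0 h [R0 n]] h]]]] h]
  [R0 [R0 h [R0 h [R0 h [R0 h [R0 [R0 n] h]]]]] h]
  [R0 h [R0 [R0 [R0 h [R0 h [R0 h [R0 n]]]] h] h]]

15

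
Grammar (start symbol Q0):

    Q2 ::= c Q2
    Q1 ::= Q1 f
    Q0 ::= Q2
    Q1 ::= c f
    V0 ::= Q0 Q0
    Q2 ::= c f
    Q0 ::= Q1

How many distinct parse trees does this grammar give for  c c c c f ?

Parse trees for c c c c f:
  [Q0 [Q2 c [Q2 c [Q2 c [Q2 c f]]]]]

1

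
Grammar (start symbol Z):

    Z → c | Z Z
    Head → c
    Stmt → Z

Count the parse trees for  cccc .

5

Parse trees for cccc:
  [Z [Z c] [Z [Z c] [Z [Z c] [Z c]]]]
  [Z [Z c] [Z [Z [Z c] [Z c]] [Z c]]]
  [Z [Z [Z c] [Z c]] [Z [Z c] [Z c]]]
  [Z [Z [Z c] [Z [Z c] [Z c]]] [Z c]]
  [Z [Z [Z [Z c] [Z c]] [Z c]] [Z c]]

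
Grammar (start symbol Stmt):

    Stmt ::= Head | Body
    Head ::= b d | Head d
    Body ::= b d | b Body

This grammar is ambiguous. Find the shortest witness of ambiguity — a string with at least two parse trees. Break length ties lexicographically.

length 2: b d has 2 parse trees

Two derivations of b d:
  Stmt ⇒ Head ⇒ b d
  Stmt ⇒ Body ⇒ b d

b d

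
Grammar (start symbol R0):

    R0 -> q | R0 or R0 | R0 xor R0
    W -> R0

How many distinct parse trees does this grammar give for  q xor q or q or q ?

5

Parse trees for q xor q or q or q:
  [R0 [R0 [R0 q] xor [R0 q]] or [R0 [R0 q] or [R0 q]]]
  [R0 [R0 [R0 [R0 q] xor [R0 q]] or [R0 q]] or [R0 q]]
  [R0 [R0 [R0 q] xor [R0 [R0 q] or [R0 q]]] or [R0 q]]
  [R0 [R0 q] xor [R0 [R0 q] or [R0 [R0 q] or [R0 q]]]]
  [R0 [R0 q] xor [R0 [R0 [R0 q] or [R0 q]] or [R0 q]]]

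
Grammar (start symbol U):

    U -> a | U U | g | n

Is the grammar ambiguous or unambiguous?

Ambiguous

Witness: a a a

Derivation 1: U ⇒ U U ⇒ a U ⇒ a U U ⇒ a a U ⇒ a a a
Derivation 2: U ⇒ U U ⇒ U U U ⇒ a U U ⇒ a a U ⇒ a a a

Two distinct leftmost derivations for the same string.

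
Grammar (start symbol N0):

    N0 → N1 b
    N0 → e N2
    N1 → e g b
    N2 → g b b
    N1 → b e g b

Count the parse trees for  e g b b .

Parse trees for e g b b:
  [N0 [N1 e g b] b]
  [N0 e [N2 g b b]]

2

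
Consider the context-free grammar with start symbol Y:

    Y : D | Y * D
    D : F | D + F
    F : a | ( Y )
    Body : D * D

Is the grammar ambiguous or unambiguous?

Unambiguous

Only Y, D, F are reachable from Y; ignoring the rest: The grammar is stratified — Y handles '*' (left-recursive), D handles '+', F atoms. Each operator has a fixed associativity and precedence level, so every string has one parse.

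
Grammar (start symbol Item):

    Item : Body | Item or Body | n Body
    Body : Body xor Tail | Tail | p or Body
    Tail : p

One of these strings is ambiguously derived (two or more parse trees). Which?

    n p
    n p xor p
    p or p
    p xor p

n p: 1 tree
n p xor p: 1 tree
p or p: 2 trees
p xor p: 1 tree

p or p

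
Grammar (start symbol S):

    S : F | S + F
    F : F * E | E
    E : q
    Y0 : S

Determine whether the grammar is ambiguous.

Unambiguous

Only S, F, E are reachable from S; ignoring the rest: The grammar is stratified — S handles '+' (left-recursive), F handles '*', E atoms. Each operator has a fixed associativity and precedence level, so every string has one parse.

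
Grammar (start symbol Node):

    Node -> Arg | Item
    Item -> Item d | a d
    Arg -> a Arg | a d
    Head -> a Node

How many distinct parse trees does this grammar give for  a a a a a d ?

Parse trees for a a a a a d:
  [Node [Arg a [Arg a [Arg a [Arg a [Arg a d]]]]]]

1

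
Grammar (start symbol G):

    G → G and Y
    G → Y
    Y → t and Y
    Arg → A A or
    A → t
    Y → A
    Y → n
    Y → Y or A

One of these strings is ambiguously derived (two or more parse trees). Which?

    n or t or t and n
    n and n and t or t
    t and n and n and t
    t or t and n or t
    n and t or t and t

t and n and n and t

n or t or t and n: 1 tree
n and n and t or t: 1 tree
t and n and n and t: 2 trees
t or t and n or t: 1 tree
n and t or t and t: 1 tree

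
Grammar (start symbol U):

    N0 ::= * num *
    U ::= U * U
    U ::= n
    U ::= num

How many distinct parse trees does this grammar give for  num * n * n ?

Parse trees for num * n * n:
  [U [U num] * [U [U n] * [U n]]]
  [U [U [U num] * [U n]] * [U n]]

2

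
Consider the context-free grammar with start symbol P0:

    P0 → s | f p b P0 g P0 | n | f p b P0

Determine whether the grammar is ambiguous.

Witness: f p b f p b n g n

Derivation 1: P0 ⇒ f p b P0 g P0 ⇒ f p b f p b P0 g P0 ⇒ f p b f p b n g P0 ⇒ f p b f p b n g n
Derivation 2: P0 ⇒ f p b P0 ⇒ f p b f p b P0 g P0 ⇒ f p b f p b n g P0 ⇒ f p b f p b n g n

Two distinct leftmost derivations for the same string.

Ambiguous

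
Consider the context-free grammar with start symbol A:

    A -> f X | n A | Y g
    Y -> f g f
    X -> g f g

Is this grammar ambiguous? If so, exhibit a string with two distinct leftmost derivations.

Witness: f g f g

Derivation 1: A ⇒ f X ⇒ f g f g
Derivation 2: A ⇒ Y g ⇒ f g f g

Two distinct leftmost derivations for the same string.

Ambiguous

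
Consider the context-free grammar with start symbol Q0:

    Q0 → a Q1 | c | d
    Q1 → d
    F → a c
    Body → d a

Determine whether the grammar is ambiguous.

Only Q0, Q1 are reachable from Q0; ignoring the rest: The reachable rules are right-linear with at most one rule per (nonterminal, next-terminal) pair. Each input token forces the next rule, so parsing is deterministic.

Unambiguous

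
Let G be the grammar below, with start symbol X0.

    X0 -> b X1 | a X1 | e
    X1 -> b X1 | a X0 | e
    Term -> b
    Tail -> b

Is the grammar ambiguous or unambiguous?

(Term, Tail are unreachable from X0, so their rules don't affect L(X0).) Each reachable nonterminal has at most one production per leading terminal, and all productions are right-linear; the derivation is determined token-by-token.

Unambiguous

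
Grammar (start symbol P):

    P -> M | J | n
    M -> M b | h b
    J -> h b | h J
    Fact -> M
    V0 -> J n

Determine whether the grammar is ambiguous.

Ambiguous

Witness: h b

Derivation 1: P ⇒ M ⇒ h b
Derivation 2: P ⇒ J ⇒ h b

Two distinct leftmost derivations for the same string.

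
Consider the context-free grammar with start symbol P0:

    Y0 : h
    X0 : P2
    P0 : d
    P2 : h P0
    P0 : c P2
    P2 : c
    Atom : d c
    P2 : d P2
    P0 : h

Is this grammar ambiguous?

Unambiguous

(X0, Atom, Y0 are unreachable from P0, so their rules don't affect L(P0).) The reachable rules are right-linear with at most one rule per (nonterminal, next-terminal) pair. Each input token forces the next rule, so parsing is deterministic.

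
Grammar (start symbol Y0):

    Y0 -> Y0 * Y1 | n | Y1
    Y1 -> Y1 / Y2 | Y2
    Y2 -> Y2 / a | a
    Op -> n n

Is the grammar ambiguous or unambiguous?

Ambiguous

Witness: a / a

Derivation 1: Y0 ⇒ Y1 ⇒ Y1 / Y2 ⇒ Y2 / Y2 ⇒ a / Y2 ⇒ a / a
Derivation 2: Y0 ⇒ Y1 ⇒ Y2 ⇒ Y2 / a ⇒ a / a

Two distinct leftmost derivations for the same string.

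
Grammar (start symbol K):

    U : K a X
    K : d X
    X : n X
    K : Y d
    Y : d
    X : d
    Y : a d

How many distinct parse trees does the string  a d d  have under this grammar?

Parse trees for a d d:
  [K [Y a d] d]

1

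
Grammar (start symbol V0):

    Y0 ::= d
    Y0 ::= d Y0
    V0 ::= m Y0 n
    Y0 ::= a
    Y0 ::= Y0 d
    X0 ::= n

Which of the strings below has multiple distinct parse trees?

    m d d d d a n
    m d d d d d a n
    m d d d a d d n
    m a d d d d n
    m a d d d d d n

m d d d d a n: 1 tree
m d d d d d a n: 1 tree
m d d d a d d n: 10 trees
m a d d d d n: 1 tree
m a d d d d d n: 1 tree

m d d d a d d n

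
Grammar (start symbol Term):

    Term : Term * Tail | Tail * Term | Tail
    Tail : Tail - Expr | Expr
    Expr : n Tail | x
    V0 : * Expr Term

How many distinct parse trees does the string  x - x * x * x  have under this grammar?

4

Parse trees for x - x * x * x:
  [Term [Term [Term [Tail [Tail [Expr x]] - [Expr x]]] * [Tail [Expr x]]] * [Tail [Expr x]]]
  [Term [Term [Tail [Tail [Expr x]] - [Expr x]] * [Term [Tail [Expr x]]]] * [Tail [Expr x]]]
  [Term [Tail [Tail [Expr x]] - [Expr x]] * [Term [Term [Tail [Expr x]]] * [Tail [Expr x]]]]
  [Term [Tail [Tail [Expr x]] - [Expr x]] * [Term [Tail [Expr x]] * [Term [Tail [Expr x]]]]]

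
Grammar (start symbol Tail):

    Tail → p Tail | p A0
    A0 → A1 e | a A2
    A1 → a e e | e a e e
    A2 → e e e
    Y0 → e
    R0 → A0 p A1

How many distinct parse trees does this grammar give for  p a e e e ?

Parse trees for p a e e e:
  [Tail p [A0 [A1 a e e] e]]
  [Tail p [A0 a [A2 e e e]]]

2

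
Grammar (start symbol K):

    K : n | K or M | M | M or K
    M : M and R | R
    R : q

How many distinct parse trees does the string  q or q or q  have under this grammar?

Parse trees for q or q or q:
  [K [K [K [M [R q]]] or [M [R q]]] or [M [R q]]]
  [K [K [M [R q]] or [K [M [R q]]]] or [M [R q]]]
  [K [M [R q]] or [K [K [M [R q]]] or [M [R q]]]]
  [K [M [R q]] or [K [M [R q]] or [K [M [R q]]]]]

4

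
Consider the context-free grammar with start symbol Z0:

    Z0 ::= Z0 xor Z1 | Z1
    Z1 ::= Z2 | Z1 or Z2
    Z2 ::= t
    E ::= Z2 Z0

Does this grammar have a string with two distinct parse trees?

Only Z0, Z1, Z2 are reachable from Z0; ignoring the rest: The grammar is stratified — Z0 handles 'xor' (left-recursive), Z1 handles 'or', Z2 atoms. Each operator has a fixed associativity and precedence level, so every string has one parse.

Unambiguous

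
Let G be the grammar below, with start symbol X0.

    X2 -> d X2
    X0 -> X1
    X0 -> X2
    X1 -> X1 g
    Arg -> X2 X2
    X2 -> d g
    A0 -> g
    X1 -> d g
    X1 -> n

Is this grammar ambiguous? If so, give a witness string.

Witness: d g

Derivation 1: X0 ⇒ X1 ⇒ d g
Derivation 2: X0 ⇒ X2 ⇒ d g

Two distinct leftmost derivations for the same string.

Ambiguous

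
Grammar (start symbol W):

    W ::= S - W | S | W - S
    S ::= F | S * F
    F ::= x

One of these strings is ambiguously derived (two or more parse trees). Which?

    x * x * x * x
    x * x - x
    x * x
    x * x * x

x * x * x * x: 1 tree
x * x - x: 2 trees
x * x: 1 tree
x * x * x: 1 tree

x * x - x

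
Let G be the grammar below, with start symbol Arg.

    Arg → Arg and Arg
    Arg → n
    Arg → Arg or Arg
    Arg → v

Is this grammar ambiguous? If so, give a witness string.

Witness: n and n and n

Derivation 1: Arg ⇒ Arg and Arg ⇒ Arg and Arg and Arg ⇒ n and Arg and Arg ⇒ n and n and Arg ⇒ n and n and n
Derivation 2: Arg ⇒ Arg and Arg ⇒ n and Arg ⇒ n and Arg and Arg ⇒ n and n and Arg ⇒ n and n and n

Two distinct leftmost derivations for the same string.

Ambiguous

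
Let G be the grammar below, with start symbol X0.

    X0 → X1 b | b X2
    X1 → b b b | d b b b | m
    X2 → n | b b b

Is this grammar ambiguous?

Ambiguous

Witness: b b b b

Derivation 1: X0 ⇒ X1 b ⇒ b b b b
Derivation 2: X0 ⇒ b X2 ⇒ b b b b

Two distinct leftmost derivations for the same string.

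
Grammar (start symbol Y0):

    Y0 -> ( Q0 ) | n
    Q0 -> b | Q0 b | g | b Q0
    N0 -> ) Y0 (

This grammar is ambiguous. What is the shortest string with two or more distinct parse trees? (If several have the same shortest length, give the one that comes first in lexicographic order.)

length 1: no string has ≥2 trees
length 3: no string has ≥2 trees
length 4: ( b b ) has 2 parse trees

Two derivations of ( b b ):
  Y0 ⇒ ( Q0 ) ⇒ ( Q0 b ) ⇒ ( b b )
  Y0 ⇒ ( Q0 ) ⇒ ( b Q0 ) ⇒ ( b b )

( b b )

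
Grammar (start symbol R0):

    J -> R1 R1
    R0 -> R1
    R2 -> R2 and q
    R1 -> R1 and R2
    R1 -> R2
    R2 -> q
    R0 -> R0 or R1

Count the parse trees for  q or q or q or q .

1

Parse trees for q or q or q or q:
  [R0 [R0 [R0 [R0 [R1 [R2 q]]] or [R1 [R2 q]]] or [R1 [R2 q]]] or [R1 [R2 q]]]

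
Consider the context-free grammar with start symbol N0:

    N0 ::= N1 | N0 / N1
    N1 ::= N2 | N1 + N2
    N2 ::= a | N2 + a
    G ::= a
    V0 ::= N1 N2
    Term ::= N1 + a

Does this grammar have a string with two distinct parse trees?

Witness: a + a

Derivation 1: N0 ⇒ N1 ⇒ N2 ⇒ N2 + a ⇒ a + a
Derivation 2: N0 ⇒ N1 ⇒ N1 + N2 ⇒ N2 + N2 ⇒ a + N2 ⇒ a + a

Two distinct leftmost derivations for the same string.

Ambiguous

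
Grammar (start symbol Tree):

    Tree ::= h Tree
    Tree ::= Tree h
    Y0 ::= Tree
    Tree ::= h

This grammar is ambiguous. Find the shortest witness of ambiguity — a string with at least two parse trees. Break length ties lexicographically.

length 1: no string has ≥2 trees
length 2: h h has 2 parse trees

Two derivations of h h:
  Tree ⇒ h Tree ⇒ h h
  Tree ⇒ Tree h ⇒ h h

h h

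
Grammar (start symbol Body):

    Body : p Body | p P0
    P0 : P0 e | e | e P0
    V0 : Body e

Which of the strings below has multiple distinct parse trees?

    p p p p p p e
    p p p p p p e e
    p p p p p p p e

p p p p p p e: 1 tree
p p p p p p e e: 2 trees
p p p p p p p e: 1 tree

p p p p p p e e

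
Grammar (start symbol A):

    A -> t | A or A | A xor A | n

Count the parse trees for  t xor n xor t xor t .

5

Parse trees for t xor n xor t xor t:
  [A [A t] xor [A [A n] xor [A [A t] xor [A t]]]]
  [A [A t] xor [A [A [A n] xor [A t]] xor [A t]]]
  [A [A [A t] xor [A n]] xor [A [A t] xor [A t]]]
  [A [A [A t] xor [A [A n] xor [A t]]] xor [A t]]
  [A [A [A [A t] xor [A n]] xor [A t]] xor [A t]]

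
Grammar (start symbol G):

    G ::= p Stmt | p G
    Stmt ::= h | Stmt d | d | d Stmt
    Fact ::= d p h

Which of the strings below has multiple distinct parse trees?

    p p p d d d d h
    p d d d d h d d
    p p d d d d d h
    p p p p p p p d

p p p d d d d h: 1 tree
p d d d d h d d: 15 trees
p p d d d d d h: 1 tree
p p p p p p p d: 1 tree

p d d d d h d d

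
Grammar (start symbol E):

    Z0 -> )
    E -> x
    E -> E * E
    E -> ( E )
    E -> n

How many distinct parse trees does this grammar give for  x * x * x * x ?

5

Parse trees for x * x * x * x:
  [E [E x] * [E [E x] * [E [E x] * [E x]]]]
  [E [E x] * [E [E [E x] * [E x]] * [E x]]]
  [E [E [E x] * [E x]] * [E [E x] * [E x]]]
  [E [E [E x] * [E [E x] * [E x]]] * [E x]]
  [E [E [E [E x] * [E x]] * [E x]] * [E x]]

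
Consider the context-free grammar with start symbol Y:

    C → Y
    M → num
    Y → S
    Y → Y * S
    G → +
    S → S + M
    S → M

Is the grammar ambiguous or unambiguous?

Unambiguous

(C, G are unreachable from Y, so their rules don't affect L(Y).) Y → Y * S | S  ;  S → S + M | M  — a left-associative chain with M at the bottom. Each string factors uniquely by precedence.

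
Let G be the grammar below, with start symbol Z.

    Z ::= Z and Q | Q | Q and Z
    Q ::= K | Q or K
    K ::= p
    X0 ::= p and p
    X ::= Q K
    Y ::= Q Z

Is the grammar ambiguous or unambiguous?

Ambiguous

Witness: p and p

Derivation 1: Z ⇒ Z and Q ⇒ Q and Q ⇒ K and Q ⇒ p and Q ⇒ p and K ⇒ p and p
Derivation 2: Z ⇒ Q and Z ⇒ K and Z ⇒ p and Z ⇒ p and Q ⇒ p and K ⇒ p and p

Two distinct leftmost derivations for the same string.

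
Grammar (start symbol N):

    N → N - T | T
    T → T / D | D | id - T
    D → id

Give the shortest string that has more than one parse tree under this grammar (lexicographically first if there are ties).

id - id

length 1: no string has ≥2 trees
length 3: id - id has 2 parse trees

Two derivations of id - id:
  N ⇒ N - T ⇒ T - T ⇒ D - T ⇒ id - T ⇒ id - D ⇒ id - id
  N ⇒ T ⇒ id - T ⇒ id - D ⇒ id - id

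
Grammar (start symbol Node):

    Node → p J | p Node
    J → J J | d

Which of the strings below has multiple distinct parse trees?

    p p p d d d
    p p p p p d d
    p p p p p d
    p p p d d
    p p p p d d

p p p d d d

p p p d d d: 2 trees
p p p p p d d: 1 tree
p p p p p d: 1 tree
p p p d d: 1 tree
p p p p d d: 1 tree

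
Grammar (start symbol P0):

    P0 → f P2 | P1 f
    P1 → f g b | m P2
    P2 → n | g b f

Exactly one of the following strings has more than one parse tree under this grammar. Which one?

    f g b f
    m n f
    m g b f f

f g b f: 2 trees
m n f: 1 tree
m g b f f: 1 tree

f g b f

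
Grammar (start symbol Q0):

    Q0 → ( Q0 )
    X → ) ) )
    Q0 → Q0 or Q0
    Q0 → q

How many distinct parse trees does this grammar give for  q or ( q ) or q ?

Parse trees for q or ( q ) or q:
  [Q0 [Q0 q] or [Q0 [Q0 ( [Q0 q] )] or [Q0 q]]]
  [Q0 [Q0 [Q0 q] or [Q0 ( [Q0 q] )]] or [Q0 q]]

2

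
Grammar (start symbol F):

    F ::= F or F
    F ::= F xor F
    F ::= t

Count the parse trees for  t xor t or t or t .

Parse trees for t xor t or t or t:
  [F [F [F t] xor [F t]] or [F [F t] or [F t]]]
  [F [F [F [F t] xor [F t]] or [F t]] or [F t]]
  [F [F [F t] xor [F [F t] or [F t]]] or [F t]]
  [F [F t] xor [F [F t] or [F [F t] or [F t]]]]
  [F [F t] xor [F [F [F t] or [F t]] or [F t]]]

5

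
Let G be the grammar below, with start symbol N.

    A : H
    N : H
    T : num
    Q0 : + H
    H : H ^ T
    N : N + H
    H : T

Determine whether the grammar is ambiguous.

Unambiguous

(Q0, A are unreachable from N, so their rules don't affect L(N).) This is a standard precedence ladder (N over H over T), with each level left-recursive on its own operator ('+' at N, '^' at H). That structure is LR(1), hence unambiguous.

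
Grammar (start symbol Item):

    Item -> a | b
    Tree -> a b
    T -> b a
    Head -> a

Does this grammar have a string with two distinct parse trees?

Only Item is reachable from Item; ignoring the rest: Restricted to the reachable nonterminals, every rule has the form A → t or A → t B, and no two rules for the same A share a first terminal. The grammar encodes a DFA — one run per string.

Unambiguous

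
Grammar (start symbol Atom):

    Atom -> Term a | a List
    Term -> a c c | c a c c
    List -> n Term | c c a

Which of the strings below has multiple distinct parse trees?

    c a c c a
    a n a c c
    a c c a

a c c a

c a c c a: 1 tree
a n a c c: 1 tree
a c c a: 2 trees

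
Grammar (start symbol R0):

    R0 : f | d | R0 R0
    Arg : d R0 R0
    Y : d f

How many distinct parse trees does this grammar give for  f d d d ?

Parse trees for f d d d:
  [R0 [R0 f] [R0 [R0 d] [R0 [R0 d] [R0 d]]]]
  [R0 [R0 f] [R0 [R0 [R0 d] [R0 d]] [R0 d]]]
  [R0 [R0 [R0 f] [R0 d]] [R0 [R0 d] [R0 d]]]
  [R0 [R0 [R0 f] [R0 [R0 d] [R0 d]]] [R0 d]]
  [R0 [R0 [R0 [R0 f] [R0 d]] [R0 d]] [R0 d]]

5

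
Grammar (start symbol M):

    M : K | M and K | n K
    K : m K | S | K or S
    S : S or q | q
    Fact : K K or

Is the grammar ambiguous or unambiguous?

Ambiguous

Witness: q or q

Derivation 1: M ⇒ K ⇒ S ⇒ S or q ⇒ q or q
Derivation 2: M ⇒ K ⇒ K or S ⇒ S or S ⇒ q or S ⇒ q or q

Two distinct leftmost derivations for the same string.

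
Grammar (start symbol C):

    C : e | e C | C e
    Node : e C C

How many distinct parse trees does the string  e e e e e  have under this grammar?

16

Parse trees for e e e e e (showing first 6 of 16):
  [C e [C e [C e [C e [C e]]]]]
  [C e [C e [C e [C [C e] e]]]]
  [C e [C e [C [C e [C e]] e]]]
  [C e [C e [C [C [C e] e] e]]]
  [C e [C [C e [C e [C e]]] e]]
  [C e [C [C e [C [C e] e]] e]]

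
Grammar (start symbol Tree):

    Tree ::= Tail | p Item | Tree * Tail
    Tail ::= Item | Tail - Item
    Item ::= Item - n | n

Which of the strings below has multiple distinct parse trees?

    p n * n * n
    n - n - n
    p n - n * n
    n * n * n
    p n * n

p n * n * n: 1 tree
n - n - n: 4 trees
p n - n * n: 1 tree
n * n * n: 1 tree
p n * n: 1 tree

n - n - n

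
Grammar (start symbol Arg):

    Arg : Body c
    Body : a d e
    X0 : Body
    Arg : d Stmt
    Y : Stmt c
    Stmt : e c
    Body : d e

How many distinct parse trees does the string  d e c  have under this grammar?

2

Parse trees for d e c:
  [Arg [Body d e] c]
  [Arg d [Stmt e c]]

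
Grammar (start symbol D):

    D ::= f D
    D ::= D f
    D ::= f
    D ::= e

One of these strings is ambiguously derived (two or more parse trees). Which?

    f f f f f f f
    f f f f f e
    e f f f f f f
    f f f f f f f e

f f f f f f f

f f f f f f f: 64 trees
f f f f f e: 1 tree
e f f f f f f: 1 tree
f f f f f f f e: 1 tree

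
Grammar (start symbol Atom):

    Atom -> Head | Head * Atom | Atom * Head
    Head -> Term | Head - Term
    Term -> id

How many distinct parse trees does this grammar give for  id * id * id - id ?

4

Parse trees for id * id * id - id:
  [Atom [Head [Term id]] * [Atom [Head [Term id]] * [Atom [Head [Head [Term id]] - [Term id]]]]]
  [Atom [Head [Term id]] * [Atom [Atom [Head [Term id]]] * [Head [Head [Term id]] - [Term id]]]]
  [Atom [Atom [Head [Term id]] * [Atom [Head [Term id]]]] * [Head [Head [Term id]] - [Term id]]]
  [Atom [Atom [Atom [Head [Term id]]] * [Head [Term id]]] * [Head [Head [Term id]] - [Term id]]]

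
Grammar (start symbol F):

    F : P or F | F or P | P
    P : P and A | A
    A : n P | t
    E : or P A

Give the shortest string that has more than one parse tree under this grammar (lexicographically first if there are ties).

t or t

length 1: no string has ≥2 trees
length 2: no string has ≥2 trees
length 3: t or t has 2 parse trees

Two derivations of t or t:
  F ⇒ P or F ⇒ A or F ⇒ t or F ⇒ t or P ⇒ t or A ⇒ t or t
  F ⇒ F or P ⇒ P or P ⇒ A or P ⇒ t or P ⇒ t or A ⇒ t or t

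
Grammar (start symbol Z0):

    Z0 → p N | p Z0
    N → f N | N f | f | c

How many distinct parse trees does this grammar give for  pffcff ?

Parse trees for pffcff:
  [Z0 p [N f [N f [N [N [N c] f] f]]]]
  [Z0 p [N f [N [N f [N [N c] f]] f]]]
  [Z0 p [N f [N [N [N f [N c]] f] f]]]
  [Z0 p [N [N f [N f [N [N c] f]]] f]]
  [Z0 p [N [N f [N [N f [N c]] f]] f]]
  [Z0 p [N [N [N f [N f [N c]]] f] f]]

6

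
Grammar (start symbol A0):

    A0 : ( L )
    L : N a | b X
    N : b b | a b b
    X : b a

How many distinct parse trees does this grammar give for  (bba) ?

Parse trees for (bba):
  [A0 ( [L [N b b] a] )]
  [A0 ( [L b [X b a]] )]

2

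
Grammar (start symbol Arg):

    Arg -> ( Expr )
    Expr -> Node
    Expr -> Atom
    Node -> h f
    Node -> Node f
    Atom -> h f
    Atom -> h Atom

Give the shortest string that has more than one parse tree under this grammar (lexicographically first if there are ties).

length 4: ( h f ) has 2 parse trees

Two derivations of ( h f ):
  Arg ⇒ ( Expr ) ⇒ ( Node ) ⇒ ( h f )
  Arg ⇒ ( Expr ) ⇒ ( Atom ) ⇒ ( h f )

( h f )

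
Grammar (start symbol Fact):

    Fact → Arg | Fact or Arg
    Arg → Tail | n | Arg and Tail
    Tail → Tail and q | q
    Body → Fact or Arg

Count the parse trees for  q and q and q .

Parse trees for q and q and q:
  [Fact [Arg [Tail [Tail [Tail q] and q] and q]]]
  [Fact [Arg [Arg [Tail q]] and [Tail [Tail q] and q]]]
  [Fact [Arg [Arg [Tail [Tail q] and q]] and [Tail q]]]
  [Fact [Arg [Arg [Arg [Tail q]] and [Tail q]] and [Tail q]]]

4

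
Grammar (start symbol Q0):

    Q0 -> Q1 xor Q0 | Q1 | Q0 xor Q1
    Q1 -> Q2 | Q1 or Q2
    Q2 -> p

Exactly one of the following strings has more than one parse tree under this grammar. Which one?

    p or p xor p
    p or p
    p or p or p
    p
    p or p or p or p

p or p xor p

p or p xor p: 2 trees
p or p: 1 tree
p or p or p: 1 tree
p: 1 tree
p or p or p or p: 1 tree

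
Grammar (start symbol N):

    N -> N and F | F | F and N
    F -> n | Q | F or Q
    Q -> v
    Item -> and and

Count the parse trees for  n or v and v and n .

Parse trees for n or v and v and n:
  [N [N [N [F [F n] or [Q v]]] and [F [Q v]]] and [F n]]
  [N [N [F [F n] or [Q v]] and [N [F [Q v]]]] and [F n]]
  [N [F [F n] or [Q v]] and [N [N [F [Q v]]] and [F n]]]
  [N [F [F n] or [Q v]] and [N [F [Q v]] and [N [F n]]]]

4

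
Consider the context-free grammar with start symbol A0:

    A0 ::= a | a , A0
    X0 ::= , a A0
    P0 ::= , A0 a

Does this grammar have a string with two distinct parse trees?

Only A0 is reachable from A0; ignoring the rest: Right-recursive list with a separator: after each atom, whether the separator follows determines the rule. One parse per string.

Unambiguous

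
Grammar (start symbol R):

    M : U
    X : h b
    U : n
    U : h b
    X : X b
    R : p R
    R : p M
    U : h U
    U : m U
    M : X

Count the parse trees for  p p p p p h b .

2

Parse trees for p p p p p h b:
  [R p [R p [R p [R p [R p [M [U h b]]]]]]]
  [R p [R p [R p [R p [R p [M [X h b]]]]]]]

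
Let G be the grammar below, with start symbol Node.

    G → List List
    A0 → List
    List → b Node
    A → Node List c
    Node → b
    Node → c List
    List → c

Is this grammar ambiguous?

Unambiguous

(G, A0, A are unreachable from Node, so their rules don't affect L(Node).) Restricted to the reachable nonterminals, every rule has the form A → t or A → t B, and no two rules for the same A share a first terminal. The grammar encodes a DFA — one run per string.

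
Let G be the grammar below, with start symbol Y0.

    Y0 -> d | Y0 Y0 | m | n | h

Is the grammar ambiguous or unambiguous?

Witness: d d d

Derivation 1: Y0 ⇒ Y0 Y0 ⇒ d Y0 ⇒ d Y0 Y0 ⇒ d d Y0 ⇒ d d d
Derivation 2: Y0 ⇒ Y0 Y0 ⇒ Y0 Y0 Y0 ⇒ d Y0 Y0 ⇒ d d Y0 ⇒ d d d

Two distinct leftmost derivations for the same string.

Ambiguous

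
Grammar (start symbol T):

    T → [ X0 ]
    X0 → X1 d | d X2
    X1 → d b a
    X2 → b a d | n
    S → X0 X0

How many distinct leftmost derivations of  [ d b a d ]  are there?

2

Parse trees for [ d b a d ]:
  [T [ [X0 [X1 d b a] d] ]]
  [T [ [X0 d [X2 b a d]] ]]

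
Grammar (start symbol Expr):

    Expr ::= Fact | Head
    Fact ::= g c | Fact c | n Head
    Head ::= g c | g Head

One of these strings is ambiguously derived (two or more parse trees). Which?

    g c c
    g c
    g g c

g c

g c c: 1 tree
g c: 2 trees
g g c: 1 tree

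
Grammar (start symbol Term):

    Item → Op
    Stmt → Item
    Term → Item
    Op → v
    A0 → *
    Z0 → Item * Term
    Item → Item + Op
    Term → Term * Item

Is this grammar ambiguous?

(Stmt, Z0, A0 are unreachable from Term, so their rules don't affect L(Term).) Term → Term * Item | Item  ;  Item → Item + Op | Op  — a left-associative chain with Op at the bottom. Each string factors uniquely by precedence.

Unambiguous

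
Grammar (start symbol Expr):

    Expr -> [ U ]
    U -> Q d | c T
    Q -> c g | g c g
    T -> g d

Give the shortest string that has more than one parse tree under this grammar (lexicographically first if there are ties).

length 5: [ c g d ] has 2 parse trees

Two derivations of [ c g d ]:
  Expr ⇒ [ U ] ⇒ [ Q d ] ⇒ [ c g d ]
  Expr ⇒ [ U ] ⇒ [ c T ] ⇒ [ c g d ]

[ c g d ]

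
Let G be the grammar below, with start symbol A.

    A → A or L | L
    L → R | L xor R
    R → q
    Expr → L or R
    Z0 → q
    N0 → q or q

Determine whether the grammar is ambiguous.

Unambiguous

(Expr, Z0, N0 are unreachable from A, so their rules don't affect L(A).) The grammar is stratified — A handles 'or' (left-recursive), L handles 'xor', R atoms. Each operator has a fixed associativity and precedence level, so every string has one parse.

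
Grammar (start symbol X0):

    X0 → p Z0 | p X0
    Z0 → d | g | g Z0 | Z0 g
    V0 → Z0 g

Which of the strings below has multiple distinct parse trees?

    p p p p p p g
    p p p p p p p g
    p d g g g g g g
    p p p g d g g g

p p p p p p g: 1 tree
p p p p p p p g: 1 tree
p d g g g g g g: 1 tree
p p p g d g g g: 4 trees

p p p g d g g g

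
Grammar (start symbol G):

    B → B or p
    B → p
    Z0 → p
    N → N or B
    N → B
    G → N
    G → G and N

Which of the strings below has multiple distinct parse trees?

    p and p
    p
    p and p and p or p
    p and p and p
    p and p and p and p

p and p and p or p

p and p: 1 tree
p: 1 tree
p and p and p or p: 2 trees
p and p and p: 1 tree
p and p and p and p: 1 tree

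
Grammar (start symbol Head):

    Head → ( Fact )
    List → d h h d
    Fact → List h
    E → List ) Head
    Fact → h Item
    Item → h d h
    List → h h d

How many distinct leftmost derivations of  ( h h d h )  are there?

Parse trees for ( h h d h ):
  [Head ( [Fact [List h h d] h] )]
  [Head ( [Fact h [Item h d h]] )]

2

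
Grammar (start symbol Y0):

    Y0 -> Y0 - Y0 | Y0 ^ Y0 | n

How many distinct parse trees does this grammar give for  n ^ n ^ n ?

2

Parse trees for n ^ n ^ n:
  [Y0 [Y0 n] ^ [Y0 [Y0 n] ^ [Y0 n]]]
  [Y0 [Y0 [Y0 n] ^ [Y0 n]] ^ [Y0 n]]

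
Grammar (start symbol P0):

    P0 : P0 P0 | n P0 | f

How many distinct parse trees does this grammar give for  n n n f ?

Parse trees for n n n f:
  [P0 n [P0 n [P0 n [P0 f]]]]

1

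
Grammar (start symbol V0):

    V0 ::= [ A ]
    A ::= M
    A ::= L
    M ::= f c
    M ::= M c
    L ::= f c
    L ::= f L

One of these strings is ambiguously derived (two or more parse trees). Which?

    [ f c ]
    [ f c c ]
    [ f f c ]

[ f c ]

[ f c ]: 2 trees
[ f c c ]: 1 tree
[ f f c ]: 1 tree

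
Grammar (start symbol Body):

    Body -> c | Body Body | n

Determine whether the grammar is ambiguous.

Ambiguous

Witness: c c c

Derivation 1: Body ⇒ Body Body ⇒ c Body ⇒ c Body Body ⇒ c c Body ⇒ c c c
Derivation 2: Body ⇒ Body Body ⇒ Body Body Body ⇒ c Body Body ⇒ c c Body ⇒ c c c

Two distinct leftmost derivations for the same string.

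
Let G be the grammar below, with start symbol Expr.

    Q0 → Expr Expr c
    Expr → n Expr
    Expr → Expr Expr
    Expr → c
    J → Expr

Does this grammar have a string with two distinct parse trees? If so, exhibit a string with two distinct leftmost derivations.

Witness: c c c

Derivation 1: Expr ⇒ Expr Expr ⇒ Expr Expr Expr ⇒ c Expr Expr ⇒ c c Expr ⇒ c c c
Derivation 2: Expr ⇒ Expr Expr ⇒ c Expr ⇒ c Expr Expr ⇒ c c Expr ⇒ c c c

Two distinct leftmost derivations for the same string.

Ambiguous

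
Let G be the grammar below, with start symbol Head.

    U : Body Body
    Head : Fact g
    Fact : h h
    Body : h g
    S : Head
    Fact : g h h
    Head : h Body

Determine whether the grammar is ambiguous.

Witness: h h g

Derivation 1: Head ⇒ Fact g ⇒ h h g
Derivation 2: Head ⇒ h Body ⇒ h h g

Two distinct leftmost derivations for the same string.

Ambiguous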